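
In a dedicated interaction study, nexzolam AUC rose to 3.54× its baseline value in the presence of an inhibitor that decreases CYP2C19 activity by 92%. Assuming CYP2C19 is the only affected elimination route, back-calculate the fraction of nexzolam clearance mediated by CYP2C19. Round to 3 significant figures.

Let fm be the CYP2C19 fraction. New clearance relative to baseline = fm × 0.08 + (1 − fm).
AUC ratio = 1 / (new CL fraction), so new CL fraction = 1 / 3.54 = 0.2825.
fm × 0.08 + 1 − fm = 0.2825  ⇒  fm × (0.08 − 1) = −0.7175  ⇒  fm = 0.780.

0.780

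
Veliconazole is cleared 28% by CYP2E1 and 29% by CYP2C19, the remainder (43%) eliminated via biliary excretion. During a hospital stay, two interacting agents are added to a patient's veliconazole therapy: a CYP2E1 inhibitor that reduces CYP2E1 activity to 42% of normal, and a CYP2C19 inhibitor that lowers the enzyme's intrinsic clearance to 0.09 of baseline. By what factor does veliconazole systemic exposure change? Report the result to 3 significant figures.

1.74

The CYP2E1 pathway (28% of clearance) falls to 0.42× activity: 0.28 × 0.42 = 0.1176.
The CYP2C19 pathway (29% of clearance) drops to 0.09× activity: 0.29 × 0.09 = 0.0261.
Non-CYP routes (43%) are unchanged.
Relative clearance = 0.1176 + 0.0261 + 0.43 = 0.5737.
Net systemic exposure ratio = 1 / 0.5737 = 1.74.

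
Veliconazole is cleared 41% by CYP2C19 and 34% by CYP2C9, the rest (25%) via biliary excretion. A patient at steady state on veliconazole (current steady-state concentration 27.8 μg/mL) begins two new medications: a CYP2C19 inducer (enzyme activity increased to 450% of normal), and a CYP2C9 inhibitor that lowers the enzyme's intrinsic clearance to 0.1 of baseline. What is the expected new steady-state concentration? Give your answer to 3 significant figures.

13.1 μg/mL

CYP2C19: 0.41 × 4.5 = 1.845
CYP2C9: 0.34 × 0.1 = 0.034
Other: 0.25 (unchanged)
CL_new/CL_old = 1.845 + 0.034 + 0.25 = 2.129.
Steady-state concentration ∝ 1/CL: new value = 27.8 / 2.129 = 13.1 μg/mL.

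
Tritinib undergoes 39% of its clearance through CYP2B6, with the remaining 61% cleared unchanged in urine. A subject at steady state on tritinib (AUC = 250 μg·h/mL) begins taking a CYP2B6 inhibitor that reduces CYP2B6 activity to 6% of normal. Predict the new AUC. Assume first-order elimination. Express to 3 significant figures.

395 μg·h/mL

The CYP2B6 pathway (39% of clearance) falls to 0.06× activity: 0.39 × 0.06 = 0.0234.
Non-CYP routes (61%) are unchanged.
CL_new/CL_old = 0.0234 + 0.61 = 0.6334.
New AUC = baseline ÷ relative clearance = 250 / 0.6334 = 395 μg·h/mL.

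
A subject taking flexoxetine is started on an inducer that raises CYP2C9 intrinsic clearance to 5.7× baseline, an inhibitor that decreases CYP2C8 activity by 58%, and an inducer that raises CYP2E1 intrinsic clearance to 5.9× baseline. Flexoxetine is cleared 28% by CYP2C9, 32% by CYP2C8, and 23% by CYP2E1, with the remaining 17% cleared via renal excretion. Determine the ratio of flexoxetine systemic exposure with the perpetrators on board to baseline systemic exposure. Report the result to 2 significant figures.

The CYP2C9 pathway (28% of clearance) rises to 5.7× activity: 0.28 × 5.7 = 1.596.
The CYP2C8 pathway (32% of clearance) falls to 0.42× activity: 0.32 × 0.42 = 0.1344.
The CYP2E1 pathway (23% of clearance) is boosted to 5.9× activity: 0.23 × 5.9 = 1.357.
Non-CYP routes (17%) are unchanged.
Relative clearance = 1.596 + 0.1344 + 1.357 + 0.17 = 3.2574.
Systemic exposure ∝ 1/CL: fold-change = 1 / 3.2574 = 0.31.

0.31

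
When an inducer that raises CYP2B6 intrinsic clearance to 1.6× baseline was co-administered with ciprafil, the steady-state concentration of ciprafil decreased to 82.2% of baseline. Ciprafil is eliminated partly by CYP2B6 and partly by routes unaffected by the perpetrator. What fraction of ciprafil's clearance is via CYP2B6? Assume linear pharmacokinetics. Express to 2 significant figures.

Let x = fm,CYP2B6. Because steady-state concentration ∝ 1/CL, relative clearance rose to 1/0.822 = 1.217.
Setting x·1.6 + (1 − x) = 1.217 and solving: x = (1.217 − 1)/(1.6 − 1) = 0.36.

0.36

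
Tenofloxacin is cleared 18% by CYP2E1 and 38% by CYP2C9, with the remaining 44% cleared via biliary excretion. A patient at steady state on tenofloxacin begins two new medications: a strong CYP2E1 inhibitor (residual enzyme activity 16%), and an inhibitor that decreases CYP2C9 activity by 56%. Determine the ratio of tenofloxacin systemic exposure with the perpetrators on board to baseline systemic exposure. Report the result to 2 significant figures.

1.6

The CYP2E1 pathway (18% of clearance) falls to 0.16× activity: 0.18 × 0.16 = 0.0288.
The CYP2C9 pathway (38% of clearance) drops to 0.44× activity: 0.38 × 0.44 = 0.1672.
Non-CYP routes (44%) are unchanged.
CL_new/CL_old = 0.0288 + 0.1672 + 0.44 = 0.636.
Systemic exposure ∝ 1/CL: fold-change = 1 / 0.636 = 1.6.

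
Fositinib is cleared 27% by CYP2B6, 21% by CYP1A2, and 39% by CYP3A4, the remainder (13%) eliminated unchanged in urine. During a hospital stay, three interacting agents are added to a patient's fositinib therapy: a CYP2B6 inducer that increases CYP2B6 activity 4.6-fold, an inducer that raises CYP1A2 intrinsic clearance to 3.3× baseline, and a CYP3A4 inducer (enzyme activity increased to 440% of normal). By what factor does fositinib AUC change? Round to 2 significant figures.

CYP2B6: 0.27 × 4.6 = 1.242
CYP1A2: 0.21 × 3.3 = 0.693
CYP3A4: 0.39 × 4.4 = 1.716
Other: 0.13 (unchanged)
Relative clearance = 1.242 + 0.693 + 1.716 + 0.13 = 3.781.
AUC ∝ 1/CL: fold-change = 1 / 3.781 = 0.26.

0.26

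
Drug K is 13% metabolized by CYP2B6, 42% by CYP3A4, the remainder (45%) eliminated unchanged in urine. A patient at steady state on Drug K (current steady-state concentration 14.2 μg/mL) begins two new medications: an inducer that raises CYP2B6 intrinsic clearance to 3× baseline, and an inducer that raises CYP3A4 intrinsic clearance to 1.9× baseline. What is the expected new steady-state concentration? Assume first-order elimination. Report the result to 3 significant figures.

The CYP2B6 pathway (13% of clearance) is boosted to 3× activity: 0.13 × 3 = 0.39.
The CYP3A4 pathway (42% of clearance) increases to 1.9× activity: 0.42 × 1.9 = 0.798.
Non-CYP routes (45%) are unchanged.
New clearance relative to baseline: 0.39 + 0.798 + 0.45 = 1.638.
Dividing the baseline by the relative clearance: 14.2 / 1.638 = 8.67 μg/mL.

8.67 μg/mL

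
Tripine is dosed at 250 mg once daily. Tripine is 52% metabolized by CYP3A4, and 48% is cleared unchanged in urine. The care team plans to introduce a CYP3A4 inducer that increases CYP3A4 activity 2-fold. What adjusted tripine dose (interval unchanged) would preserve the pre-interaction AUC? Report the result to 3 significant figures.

The CYP3A4 pathway (52% of clearance) increases to 2× activity: 0.52 × 2 = 1.04.
The remaining 48% of clearance is unaffected.
Relative clearance = 1.04 + 0.48 = 1.52.
Exposure is unchanged when dose changes in proportion to clearance. New dose = 250 mg × 1.52 = 380 mg.

380 mg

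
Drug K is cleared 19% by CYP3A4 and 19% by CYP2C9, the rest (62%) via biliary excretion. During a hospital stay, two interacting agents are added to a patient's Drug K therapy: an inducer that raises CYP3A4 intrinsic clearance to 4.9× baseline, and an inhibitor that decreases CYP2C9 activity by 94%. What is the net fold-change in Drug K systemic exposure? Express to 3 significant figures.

The CYP3A4 pathway (19% of clearance) is boosted to 4.9× activity: 0.19 × 4.9 = 0.931.
The CYP2C9 pathway (19% of clearance) falls to 0.06× activity: 0.19 × 0.06 = 0.0114.
Non-CYP routes (62%) are unchanged.
New clearance relative to baseline: 0.931 + 0.0114 + 0.62 = 1.5624.
Net systemic exposure ratio = 1 / 1.5624 = 0.640.

0.640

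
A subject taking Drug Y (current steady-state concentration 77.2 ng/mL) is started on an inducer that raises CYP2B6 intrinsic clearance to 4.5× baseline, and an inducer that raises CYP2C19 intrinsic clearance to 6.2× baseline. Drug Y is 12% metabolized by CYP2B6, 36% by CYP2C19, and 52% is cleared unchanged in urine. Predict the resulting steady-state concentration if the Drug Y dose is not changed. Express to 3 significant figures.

CYP2B6: 0.12 × 4.5 = 0.54
CYP2C19: 0.36 × 6.2 = 2.232
Other: 0.52 (unchanged)
Relative clearance = 0.54 + 2.232 + 0.52 = 3.292.
Steady-state concentration ∝ 1/CL: new value = 77.2 / 3.292 = 23.5 ng/mL.

23.5 ng/mL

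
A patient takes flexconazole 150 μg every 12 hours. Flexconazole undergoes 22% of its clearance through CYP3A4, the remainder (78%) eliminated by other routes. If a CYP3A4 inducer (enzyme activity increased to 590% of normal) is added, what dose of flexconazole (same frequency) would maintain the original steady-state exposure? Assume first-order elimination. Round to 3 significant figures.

The CYP3A4 pathway (22% of clearance) increases to 5.9× activity: 0.22 × 5.9 = 1.298.
The remaining 78% of clearance is unaffected.
New clearance relative to baseline: 1.298 + 0.78 = 2.078.
To maintain the same steady-state level, dose must scale with clearance: new dose = 150 × 2.078 = 312 μg.

312 μg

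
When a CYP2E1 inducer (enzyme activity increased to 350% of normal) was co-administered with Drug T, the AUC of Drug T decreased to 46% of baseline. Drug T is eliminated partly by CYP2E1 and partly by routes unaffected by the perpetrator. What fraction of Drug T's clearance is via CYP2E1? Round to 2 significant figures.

0.47

Call the CYP2E1 fraction fm. After the interaction, CL_new/CL_old = fm × 3.5 + (1 − fm).
AUC ratio = 1 / (new CL fraction), so new CL fraction = 1 / 0.460 = 2.174.
fm × 3.5 + 1 − fm = 2.174  ⇒  fm × (3.5 − 1) = 1.174  ⇒  fm = 0.47.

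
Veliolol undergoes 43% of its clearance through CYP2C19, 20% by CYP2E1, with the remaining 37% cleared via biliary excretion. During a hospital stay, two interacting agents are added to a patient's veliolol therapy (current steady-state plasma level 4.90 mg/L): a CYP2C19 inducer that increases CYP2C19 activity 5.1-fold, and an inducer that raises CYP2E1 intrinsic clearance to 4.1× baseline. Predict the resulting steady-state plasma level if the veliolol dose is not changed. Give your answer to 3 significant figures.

1.45 mg/L

CYP2C19: 0.43 × 5.1 = 2.193
CYP2E1: 0.2 × 4.1 = 0.82
Other: 0.37 (unchanged)
New clearance relative to baseline: 2.193 + 0.82 + 0.37 = 3.383.
Steady-state plasma level ∝ 1/CL: new value = 4.90 / 3.383 = 1.45 mg/L.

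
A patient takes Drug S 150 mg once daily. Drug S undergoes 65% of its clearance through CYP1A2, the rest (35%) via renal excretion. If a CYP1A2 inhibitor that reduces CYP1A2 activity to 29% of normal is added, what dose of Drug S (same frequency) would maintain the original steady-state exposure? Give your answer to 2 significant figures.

81 mg

The CYP1A2 pathway (65% of clearance) drops to 0.29× activity: 0.65 × 0.29 = 0.1885.
The remaining 35% of clearance is unaffected.
New clearance relative to baseline: 0.1885 + 0.35 = 0.5385.
Css,avg = (dose rate)/CL, so holding Css fixed requires dose ∝ CL: 150 × 0.5385 = 81 mg.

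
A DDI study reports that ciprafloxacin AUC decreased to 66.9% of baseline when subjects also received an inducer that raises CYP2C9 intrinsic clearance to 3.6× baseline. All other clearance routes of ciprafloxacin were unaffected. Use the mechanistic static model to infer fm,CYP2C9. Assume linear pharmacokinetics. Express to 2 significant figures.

0.19

CL'/CL = 1 / 0.669 = 1.495
3.6·fm + (1 − fm) = 1.495
fm = (1.495 − 1) / (3.6 − 1) = 0.19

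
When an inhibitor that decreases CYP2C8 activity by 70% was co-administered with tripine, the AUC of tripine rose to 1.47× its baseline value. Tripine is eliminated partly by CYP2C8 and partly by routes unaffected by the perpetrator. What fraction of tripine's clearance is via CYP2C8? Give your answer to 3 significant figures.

0.457

Let x = fm,CYP2C8. Because AUC ∝ 1/CL, relative clearance fell to 1/1.47 = 0.6803.
Only the CYP2C8 route changed, so 0.6803 = x·0.3 + (1 − x), giving x = 0.457.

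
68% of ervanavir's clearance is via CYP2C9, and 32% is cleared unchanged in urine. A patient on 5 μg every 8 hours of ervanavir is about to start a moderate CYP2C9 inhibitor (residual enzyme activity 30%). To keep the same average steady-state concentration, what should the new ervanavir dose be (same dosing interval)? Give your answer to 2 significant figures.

The CYP2C9 pathway (68% of clearance) falls to 0.3× activity: 0.68 × 0.3 = 0.204.
The remaining 32% of clearance is unaffected.
CL_new/CL_old = 0.204 + 0.32 = 0.524.
Exposure is unchanged when dose changes in proportion to clearance. New dose = 5 μg × 0.524 = 2.6 μg.

2.6 μg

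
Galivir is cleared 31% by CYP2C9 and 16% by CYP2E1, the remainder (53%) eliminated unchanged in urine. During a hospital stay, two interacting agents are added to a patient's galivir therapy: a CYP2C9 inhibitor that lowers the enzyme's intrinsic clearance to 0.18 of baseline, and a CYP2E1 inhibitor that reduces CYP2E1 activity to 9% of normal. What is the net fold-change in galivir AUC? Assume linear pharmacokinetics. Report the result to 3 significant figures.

1.67

The CYP2C9 pathway (31% of clearance) is reduced to 0.18× activity: 0.31 × 0.18 = 0.0558.
The CYP2E1 pathway (16% of clearance) falls to 0.09× activity: 0.16 × 0.09 = 0.0144.
The remaining 53% of clearance is unaffected.
Relative clearance = 0.0558 + 0.0144 + 0.53 = 0.6002.
Net AUC ratio = 1 / 0.6002 = 1.67.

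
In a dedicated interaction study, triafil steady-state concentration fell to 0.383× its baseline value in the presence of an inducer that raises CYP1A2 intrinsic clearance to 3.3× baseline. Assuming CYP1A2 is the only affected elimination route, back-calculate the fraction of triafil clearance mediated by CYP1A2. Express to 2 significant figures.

0.70

CL'/CL = 1 / 0.383 = 2.611
3.3·fm + (1 − fm) = 2.611
fm = (2.611 − 1) / (3.3 − 1) = 0.70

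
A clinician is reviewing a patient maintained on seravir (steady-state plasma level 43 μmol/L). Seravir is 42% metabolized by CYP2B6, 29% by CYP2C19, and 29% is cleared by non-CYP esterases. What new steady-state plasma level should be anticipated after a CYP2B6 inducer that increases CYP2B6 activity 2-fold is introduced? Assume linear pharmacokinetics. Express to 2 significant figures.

CYP2B6: 0.42 × 2 = 0.84
CYP2C19: 0.29 (unchanged)
Other: 0.29 (unchanged)
New clearance relative to baseline: 0.84 + 0.29 + 0.29 = 1.42.
Steady-state plasma level ∝ 1/CL, so new value = 43 / 1.42 = 30 μmol/L.

30 μmol/L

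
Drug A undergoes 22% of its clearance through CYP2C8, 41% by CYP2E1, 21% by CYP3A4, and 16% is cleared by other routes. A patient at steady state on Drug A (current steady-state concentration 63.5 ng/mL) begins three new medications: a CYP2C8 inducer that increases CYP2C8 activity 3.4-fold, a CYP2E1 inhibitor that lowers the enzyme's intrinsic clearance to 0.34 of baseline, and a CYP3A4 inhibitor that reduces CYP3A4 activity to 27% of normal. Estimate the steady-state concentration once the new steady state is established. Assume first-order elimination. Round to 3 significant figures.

57.5 ng/mL

The CYP2C8 pathway (22% of clearance) is boosted to 3.4× activity: 0.22 × 3.4 = 0.748.
The CYP2E1 pathway (41% of clearance) falls to 0.34× activity: 0.41 × 0.34 = 0.1394.
The CYP3A4 pathway (21% of clearance) falls to 0.27× activity: 0.21 × 0.27 = 0.0567.
The remaining 16% of clearance is unaffected.
Relative clearance = 0.748 + 0.1394 + 0.0567 + 0.16 = 1.1041.
Steady-state concentration ∝ 1/CL: new value = 63.5 / 1.1041 = 57.5 ng/mL.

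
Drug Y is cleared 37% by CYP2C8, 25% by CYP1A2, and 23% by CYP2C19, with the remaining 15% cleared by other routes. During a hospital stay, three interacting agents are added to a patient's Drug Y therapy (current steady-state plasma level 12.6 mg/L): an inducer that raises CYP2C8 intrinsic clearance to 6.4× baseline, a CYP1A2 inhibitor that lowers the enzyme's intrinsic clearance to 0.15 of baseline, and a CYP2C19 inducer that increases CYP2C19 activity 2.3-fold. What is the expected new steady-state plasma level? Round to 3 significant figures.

CYP2C8: 0.37 × 6.4 = 2.368
CYP1A2: 0.25 × 0.15 = 0.0375
CYP2C19: 0.23 × 2.3 = 0.529
Other: 0.15 (unchanged)
New clearance relative to baseline: 2.368 + 0.0375 + 0.529 + 0.15 = 3.0845.
New steady-state plasma level = 12.6 / 3.0845 = 4.08 mg/L (concentration scales inversely with clearance).

4.08 mg/L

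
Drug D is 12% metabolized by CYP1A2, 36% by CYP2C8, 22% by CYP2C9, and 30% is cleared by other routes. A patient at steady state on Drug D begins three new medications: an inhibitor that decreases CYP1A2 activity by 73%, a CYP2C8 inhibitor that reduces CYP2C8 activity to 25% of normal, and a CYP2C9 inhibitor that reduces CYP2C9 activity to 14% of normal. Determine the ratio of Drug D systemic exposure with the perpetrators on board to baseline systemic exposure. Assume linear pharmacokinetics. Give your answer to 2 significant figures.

2.2

The CYP1A2 pathway (12% of clearance) is reduced to 0.27× activity: 0.12 × 0.27 = 0.0324.
The CYP2C8 pathway (36% of clearance) drops to 0.25× activity: 0.36 × 0.25 = 0.09.
The CYP2C9 pathway (22% of clearance) drops to 0.14× activity: 0.22 × 0.14 = 0.0308.
Non-CYP routes (30%) are unchanged.
Relative clearance = 0.0324 + 0.09 + 0.0308 + 0.3 = 0.4532.
Systemic exposure ∝ 1/CL: fold-change = 1 / 0.4532 = 2.2.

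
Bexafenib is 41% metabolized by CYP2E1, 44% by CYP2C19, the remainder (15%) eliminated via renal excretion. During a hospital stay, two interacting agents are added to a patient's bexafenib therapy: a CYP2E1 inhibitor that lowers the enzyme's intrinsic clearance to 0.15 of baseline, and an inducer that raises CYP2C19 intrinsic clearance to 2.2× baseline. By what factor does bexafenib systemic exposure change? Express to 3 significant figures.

CYP2E1: 0.41 × 0.15 = 0.0615
CYP2C19: 0.44 × 2.2 = 0.968
Other: 0.15 (unchanged)
New clearance relative to baseline: 0.0615 + 0.968 + 0.15 = 1.1795.
Systemic exposure ∝ 1/CL: fold-change = 1 / 1.1795 = 0.848.

0.848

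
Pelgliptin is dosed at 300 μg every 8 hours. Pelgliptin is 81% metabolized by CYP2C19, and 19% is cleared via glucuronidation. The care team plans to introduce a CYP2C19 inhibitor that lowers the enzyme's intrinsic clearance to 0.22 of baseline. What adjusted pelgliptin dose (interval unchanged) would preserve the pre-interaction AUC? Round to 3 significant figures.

110 μg

CYP2C19: 0.81 × 0.22 = 0.1782
Other: 0.19 (unchanged)
Relative clearance = 0.1782 + 0.19 = 0.3682.
Exposure is unchanged when dose changes in proportion to clearance. New dose = 300 μg × 0.3682 = 110 μg.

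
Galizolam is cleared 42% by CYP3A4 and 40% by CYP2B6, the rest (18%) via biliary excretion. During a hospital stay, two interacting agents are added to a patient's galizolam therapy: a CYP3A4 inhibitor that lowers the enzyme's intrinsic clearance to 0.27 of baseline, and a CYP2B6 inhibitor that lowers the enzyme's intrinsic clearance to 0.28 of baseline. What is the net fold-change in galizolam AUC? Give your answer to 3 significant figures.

CYP3A4: 0.42 × 0.27 = 0.1134
CYP2B6: 0.4 × 0.28 = 0.112
Other: 0.18 (unchanged)
Relative clearance = 0.1134 + 0.112 + 0.18 = 0.4054.
Net AUC ratio = 1 / 0.4054 = 2.47.

2.47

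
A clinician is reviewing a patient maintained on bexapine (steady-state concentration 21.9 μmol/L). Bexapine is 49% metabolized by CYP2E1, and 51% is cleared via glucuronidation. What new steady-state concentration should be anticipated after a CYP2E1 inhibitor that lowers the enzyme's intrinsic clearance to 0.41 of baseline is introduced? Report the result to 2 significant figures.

The CYP2E1 pathway (49% of clearance) drops to 0.41× activity: 0.49 × 0.41 = 0.2009.
Non-CYP routes (51%) are unchanged.
New clearance relative to baseline: 0.2009 + 0.51 = 0.7109.
New steady-state concentration = baseline ÷ relative clearance = 21.9 / 0.7109 = 31 μmol/L.

31 μmol/L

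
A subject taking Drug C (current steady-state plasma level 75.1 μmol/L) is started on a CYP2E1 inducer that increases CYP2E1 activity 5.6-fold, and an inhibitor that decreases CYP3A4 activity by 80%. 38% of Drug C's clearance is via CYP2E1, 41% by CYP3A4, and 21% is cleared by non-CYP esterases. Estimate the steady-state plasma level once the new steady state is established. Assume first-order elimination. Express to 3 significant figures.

The CYP2E1 pathway (38% of clearance) is boosted to 5.6× activity: 0.38 × 5.6 = 2.128.
The CYP3A4 pathway (41% of clearance) is reduced to 0.2× activity: 0.41 × 0.2 = 0.082.
Non-CYP routes (21%) are unchanged.
CL_new/CL_old = 2.128 + 0.082 + 0.21 = 2.42.
Dividing the baseline by the relative clearance: 75.1 / 2.42 = 31.0 μmol/L.

31.0 μmol/L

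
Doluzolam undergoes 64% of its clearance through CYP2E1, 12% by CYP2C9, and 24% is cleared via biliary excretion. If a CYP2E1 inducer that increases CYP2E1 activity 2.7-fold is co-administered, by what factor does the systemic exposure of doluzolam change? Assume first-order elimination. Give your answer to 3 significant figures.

The CYP2E1 pathway (64% of clearance) increases to 2.7× activity: 0.64 × 2.7 = 1.728.
CYP2C9 (12%) and the residual 24% are unaffected.
Relative clearance = 1.728 + 0.12 + 0.24 = 2.088.
Since systemic exposure ∝ 1/CL, the ratio is 1 / 2.088 = 0.479.

0.479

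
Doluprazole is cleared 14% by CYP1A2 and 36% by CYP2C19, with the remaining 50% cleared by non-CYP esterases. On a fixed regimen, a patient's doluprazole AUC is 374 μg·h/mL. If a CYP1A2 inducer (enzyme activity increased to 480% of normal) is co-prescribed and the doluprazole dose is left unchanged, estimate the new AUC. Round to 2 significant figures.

2.4 × 10² μg·h/mL

The CYP1A2 pathway (14% of clearance) increases to 4.8× activity: 0.14 × 4.8 = 0.672.
CYP2C19 (36%) and the residual 50% are unaffected.
CL_new/CL_old = 0.672 + 0.36 + 0.5 = 1.532.
New AUC = baseline ÷ relative clearance = 374 / 1.532 = 2.4 × 10² μg·h/mL.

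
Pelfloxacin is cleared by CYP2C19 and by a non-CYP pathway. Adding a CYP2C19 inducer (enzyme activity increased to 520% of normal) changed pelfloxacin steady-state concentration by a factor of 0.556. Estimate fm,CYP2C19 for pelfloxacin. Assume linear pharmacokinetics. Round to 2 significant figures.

0.19

Write x for the fraction cleared via CYP2C19. The observed steady-state concentration change means clearance rose to 1/0.556 = 1.799 of baseline.
Setting x·5.2 + (1 − x) = 1.799 and solving: x = (1.799 − 1)/(5.2 − 1) = 0.19.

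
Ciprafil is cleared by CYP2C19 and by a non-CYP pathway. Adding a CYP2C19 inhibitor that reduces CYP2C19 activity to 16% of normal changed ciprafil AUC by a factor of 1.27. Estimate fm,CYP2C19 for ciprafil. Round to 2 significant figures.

Write x for the fraction cleared via CYP2C19. The observed AUC change means clearance fell to 1/1.27 = 0.7874 of baseline.
Setting x·0.16 + (1 − x) = 0.7874 and solving: x = (0.7874 − 1)/(0.16 − 1) = 0.25.

0.25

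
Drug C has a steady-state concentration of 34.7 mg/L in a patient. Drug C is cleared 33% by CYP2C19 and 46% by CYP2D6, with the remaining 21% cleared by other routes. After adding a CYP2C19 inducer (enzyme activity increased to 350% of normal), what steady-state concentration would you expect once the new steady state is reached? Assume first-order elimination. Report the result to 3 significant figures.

19.0 mg/L

CYP2C19: 0.33 × 3.5 = 1.155
CYP2D6: 0.46 (unchanged)
Other: 0.21 (unchanged)
New clearance relative to baseline: 1.155 + 0.46 + 0.21 = 1.825.
New steady-state concentration = baseline ÷ relative clearance = 34.7 / 1.825 = 19.0 mg/L.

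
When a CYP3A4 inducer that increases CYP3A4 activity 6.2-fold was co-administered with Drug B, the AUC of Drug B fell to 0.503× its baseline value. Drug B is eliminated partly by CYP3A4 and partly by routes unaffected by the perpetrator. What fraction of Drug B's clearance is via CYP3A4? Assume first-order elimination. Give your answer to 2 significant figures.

CL'/CL = 1 / 0.503 = 1.988
6.2·fm + (1 − fm) = 1.988
fm = (1.988 − 1) / (6.2 − 1) = 0.19

0.19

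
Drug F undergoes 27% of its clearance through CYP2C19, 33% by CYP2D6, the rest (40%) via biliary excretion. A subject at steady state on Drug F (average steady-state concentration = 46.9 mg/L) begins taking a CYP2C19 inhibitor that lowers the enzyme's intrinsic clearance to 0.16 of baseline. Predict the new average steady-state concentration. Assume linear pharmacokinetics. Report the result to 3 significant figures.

The CYP2C19 pathway (27% of clearance) is reduced to 0.16× activity: 0.27 × 0.16 = 0.0432.
CYP2D6 (33%) and the residual 40% are unaffected.
New clearance relative to baseline: 0.0432 + 0.33 + 0.4 = 0.7732.
New average steady-state concentration = baseline ÷ relative clearance = 46.9 / 0.7732 = 60.7 mg/L.

60.7 mg/L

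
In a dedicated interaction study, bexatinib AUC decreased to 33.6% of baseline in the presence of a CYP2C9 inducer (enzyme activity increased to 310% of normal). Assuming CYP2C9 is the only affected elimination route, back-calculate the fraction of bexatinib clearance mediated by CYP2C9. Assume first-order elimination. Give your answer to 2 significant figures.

0.94

Let x = fm,CYP2C9. Because AUC ∝ 1/CL, relative clearance rose to 1/0.336 = 2.976.
Only the CYP2C9 route changed, so 2.976 = x·3.1 + (1 − x), giving x = 0.94.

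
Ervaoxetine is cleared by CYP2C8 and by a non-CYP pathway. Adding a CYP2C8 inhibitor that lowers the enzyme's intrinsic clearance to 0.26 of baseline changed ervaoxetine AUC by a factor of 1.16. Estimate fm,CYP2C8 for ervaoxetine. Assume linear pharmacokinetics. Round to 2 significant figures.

Call the CYP2C8 fraction fm. After the interaction, CL_new/CL_old = fm × 0.26 + (1 − fm).
AUC ratio = 1 / (new CL fraction), so new CL fraction = 1 / 1.16 = 0.8621.
fm × 0.26 + 1 − fm = 0.8621  ⇒  fm × (0.26 − 1) = −0.1379  ⇒  fm = 0.19.

0.19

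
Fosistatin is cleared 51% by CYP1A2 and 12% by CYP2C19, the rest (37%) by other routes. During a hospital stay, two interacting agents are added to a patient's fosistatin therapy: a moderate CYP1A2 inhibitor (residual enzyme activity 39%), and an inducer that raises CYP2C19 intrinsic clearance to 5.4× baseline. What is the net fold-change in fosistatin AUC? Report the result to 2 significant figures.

0.82

The CYP1A2 pathway (51% of clearance) drops to 0.39× activity: 0.51 × 0.39 = 0.1989.
The CYP2C19 pathway (12% of clearance) is boosted to 5.4× activity: 0.12 × 5.4 = 0.648.
The remaining 37% of clearance is unaffected.
Relative clearance = 0.1989 + 0.648 + 0.37 = 1.2169.
Because AUC varies inversely with clearance, the combined effect is 1 / 1.2169 = 0.82.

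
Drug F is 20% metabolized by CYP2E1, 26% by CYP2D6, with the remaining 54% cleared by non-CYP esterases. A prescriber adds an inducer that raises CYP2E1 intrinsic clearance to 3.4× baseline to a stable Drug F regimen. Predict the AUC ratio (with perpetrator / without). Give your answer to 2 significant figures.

CYP2E1: 0.2 × 3.4 = 0.68
CYP2D6: 0.26 (unchanged)
Other: 0.54 (unchanged)
Relative clearance = 0.68 + 0.26 + 0.54 = 1.48.
AUC is inversely proportional to clearance, so the fold-change is 1 / 1.48 = 0.68.

0.68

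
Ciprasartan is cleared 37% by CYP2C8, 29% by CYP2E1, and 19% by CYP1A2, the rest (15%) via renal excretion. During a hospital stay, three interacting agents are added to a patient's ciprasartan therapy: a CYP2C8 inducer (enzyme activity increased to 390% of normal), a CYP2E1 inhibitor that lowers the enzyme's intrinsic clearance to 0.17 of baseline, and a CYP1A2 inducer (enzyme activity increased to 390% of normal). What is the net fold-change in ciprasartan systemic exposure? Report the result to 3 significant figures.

The CYP2C8 pathway (37% of clearance) is boosted to 3.9× activity: 0.37 × 3.9 = 1.443.
The CYP2E1 pathway (29% of clearance) drops to 0.17× activity: 0.29 × 0.17 = 0.0493.
The CYP1A2 pathway (19% of clearance) increases to 3.9× activity: 0.19 × 3.9 = 0.741.
The remaining 15% of clearance is unaffected.
CL_new/CL_old = 1.443 + 0.0493 + 0.741 + 0.15 = 2.3833.
Systemic exposure ∝ 1/CL: fold-change = 1 / 2.3833 = 0.420.

0.420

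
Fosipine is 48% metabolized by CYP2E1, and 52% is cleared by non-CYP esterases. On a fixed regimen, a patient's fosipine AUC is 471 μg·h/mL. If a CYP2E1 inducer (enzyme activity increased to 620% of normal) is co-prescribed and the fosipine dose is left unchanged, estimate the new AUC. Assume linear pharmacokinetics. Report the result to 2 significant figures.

1.3 × 10² μg·h/mL

The CYP2E1 pathway (48% of clearance) is boosted to 6.2× activity: 0.48 × 6.2 = 2.976.
Non-CYP routes (52%) are unchanged.
Relative clearance = 2.976 + 0.52 = 3.496.
With dosing unchanged, AUC scales as 1/CL: 471 / 3.496 = 1.3 × 10² μg·h/mL.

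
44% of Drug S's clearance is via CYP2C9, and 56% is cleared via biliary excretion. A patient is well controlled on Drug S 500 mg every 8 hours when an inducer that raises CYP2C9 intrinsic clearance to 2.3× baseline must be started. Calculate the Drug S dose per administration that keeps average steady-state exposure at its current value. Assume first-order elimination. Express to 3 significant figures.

786 mg

CYP2C9: 0.44 × 2.3 = 1.012
Other: 0.56 (unchanged)
CL_new/CL_old = 1.012 + 0.56 = 1.572.
To maintain the same steady-state level, dose must scale with clearance: new dose = 500 × 1.572 = 786 mg.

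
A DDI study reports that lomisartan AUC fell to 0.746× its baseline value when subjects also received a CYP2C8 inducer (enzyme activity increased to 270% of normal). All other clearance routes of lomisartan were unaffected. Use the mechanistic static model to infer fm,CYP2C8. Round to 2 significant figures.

0.20

CL'/CL = 1 / 0.746 = 1.34
2.7·fm + (1 − fm) = 1.34
fm = (1.34 − 1) / (2.7 − 1) = 0.20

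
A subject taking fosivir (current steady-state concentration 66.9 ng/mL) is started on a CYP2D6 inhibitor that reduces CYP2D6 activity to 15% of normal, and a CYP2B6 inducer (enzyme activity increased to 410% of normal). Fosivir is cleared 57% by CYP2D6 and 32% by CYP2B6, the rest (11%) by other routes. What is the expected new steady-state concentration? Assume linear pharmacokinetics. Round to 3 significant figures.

The CYP2D6 pathway (57% of clearance) drops to 0.15× activity: 0.57 × 0.15 = 0.0855.
The CYP2B6 pathway (32% of clearance) increases to 4.1× activity: 0.32 × 4.1 = 1.312.
Non-CYP routes (11%) are unchanged.
New clearance relative to baseline: 0.0855 + 1.312 + 0.11 = 1.5075.
Dividing the baseline by the relative clearance: 66.9 / 1.5075 = 44.4 ng/mL.

44.4 ng/mL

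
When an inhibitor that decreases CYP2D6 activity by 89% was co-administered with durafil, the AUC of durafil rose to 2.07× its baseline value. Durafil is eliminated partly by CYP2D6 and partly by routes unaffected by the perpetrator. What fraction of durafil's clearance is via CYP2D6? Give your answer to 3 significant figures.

CL'/CL = 1 / 2.07 = 0.4831
0.11·fm + (1 − fm) = 0.4831
fm = (0.4831 − 1) / (0.11 − 1) = 0.581

0.581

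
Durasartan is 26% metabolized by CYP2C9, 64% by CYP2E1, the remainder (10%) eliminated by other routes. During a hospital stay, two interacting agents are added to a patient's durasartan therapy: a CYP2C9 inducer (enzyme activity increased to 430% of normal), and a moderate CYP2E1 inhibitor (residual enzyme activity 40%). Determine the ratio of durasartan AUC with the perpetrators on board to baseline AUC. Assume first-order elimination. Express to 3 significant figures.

CYP2C9: 0.26 × 4.3 = 1.118
CYP2E1: 0.64 × 0.4 = 0.256
Other: 0.1 (unchanged)
Relative clearance = 1.118 + 0.256 + 0.1 = 1.474.
AUC ∝ 1/CL: fold-change = 1 / 1.474 = 0.678.

0.678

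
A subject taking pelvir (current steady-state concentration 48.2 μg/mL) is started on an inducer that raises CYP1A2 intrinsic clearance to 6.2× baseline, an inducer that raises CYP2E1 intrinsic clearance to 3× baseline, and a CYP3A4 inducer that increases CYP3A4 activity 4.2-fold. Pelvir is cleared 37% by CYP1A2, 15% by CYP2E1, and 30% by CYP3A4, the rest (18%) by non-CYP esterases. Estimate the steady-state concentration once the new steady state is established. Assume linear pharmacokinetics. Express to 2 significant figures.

12 μg/mL

The CYP1A2 pathway (37% of clearance) rises to 6.2× activity: 0.37 × 6.2 = 2.294.
The CYP2E1 pathway (15% of clearance) is boosted to 3× activity: 0.15 × 3 = 0.45.
The CYP3A4 pathway (30% of clearance) is boosted to 4.2× activity: 0.3 × 4.2 = 1.26.
The remaining 18% of clearance is unaffected.
CL_new/CL_old = 2.294 + 0.45 + 1.26 + 0.18 = 4.184.
Steady-state concentration ∝ 1/CL: new value = 48.2 / 4.184 = 12 μg/mL.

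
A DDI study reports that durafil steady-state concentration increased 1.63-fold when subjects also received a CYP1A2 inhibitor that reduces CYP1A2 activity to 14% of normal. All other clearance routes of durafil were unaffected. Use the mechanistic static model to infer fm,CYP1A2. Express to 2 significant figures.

0.45

Write x for the fraction cleared via CYP1A2. The observed steady-state concentration change means clearance fell to 1/1.63 = 0.6135 of baseline.
Only the CYP1A2 route changed, so 0.6135 = x·0.14 + (1 − x), giving x = 0.45.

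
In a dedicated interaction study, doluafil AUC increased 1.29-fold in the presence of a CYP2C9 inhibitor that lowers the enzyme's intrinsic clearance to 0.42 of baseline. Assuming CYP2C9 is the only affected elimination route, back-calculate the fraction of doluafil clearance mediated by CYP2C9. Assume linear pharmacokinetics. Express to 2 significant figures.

Let x = fm,CYP2C9. Because AUC ∝ 1/CL, relative clearance fell to 1/1.29 = 0.7752.
Only the CYP2C9 route changed, so 0.7752 = x·0.42 + (1 − x), giving x = 0.39.

0.39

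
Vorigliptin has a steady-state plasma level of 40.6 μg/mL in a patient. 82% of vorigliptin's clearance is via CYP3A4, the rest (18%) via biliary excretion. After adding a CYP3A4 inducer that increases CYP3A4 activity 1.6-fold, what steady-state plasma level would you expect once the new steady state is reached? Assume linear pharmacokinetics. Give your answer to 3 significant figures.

The CYP3A4 pathway (82% of clearance) is boosted to 1.6× activity: 0.82 × 1.6 = 1.312.
The remaining 18% of clearance is unaffected.
Relative clearance = 1.312 + 0.18 = 1.492.
With dosing unchanged, steady-state plasma level scales as 1/CL: 40.6 / 1.492 = 27.2 μg/mL.

27.2 μg/mL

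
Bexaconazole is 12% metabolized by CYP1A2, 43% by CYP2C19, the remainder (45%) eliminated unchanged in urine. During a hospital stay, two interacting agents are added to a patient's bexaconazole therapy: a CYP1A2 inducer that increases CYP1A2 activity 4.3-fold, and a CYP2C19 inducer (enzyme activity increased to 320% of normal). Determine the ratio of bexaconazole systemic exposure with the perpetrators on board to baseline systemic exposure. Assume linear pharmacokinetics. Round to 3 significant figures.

0.427

CYP1A2: 0.12 × 4.3 = 0.516
CYP2C19: 0.43 × 3.2 = 1.376
Other: 0.45 (unchanged)
Relative clearance = 0.516 + 1.376 + 0.45 = 2.342.
Systemic exposure ∝ 1/CL: fold-change = 1 / 2.342 = 0.427.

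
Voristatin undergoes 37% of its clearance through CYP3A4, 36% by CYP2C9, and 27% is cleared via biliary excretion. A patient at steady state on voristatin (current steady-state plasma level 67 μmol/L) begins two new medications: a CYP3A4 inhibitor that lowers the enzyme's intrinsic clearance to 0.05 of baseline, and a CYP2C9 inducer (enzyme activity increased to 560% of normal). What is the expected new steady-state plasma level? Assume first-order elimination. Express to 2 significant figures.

CYP3A4: 0.37 × 0.05 = 0.0185
CYP2C9: 0.36 × 5.6 = 2.016
Other: 0.27 (unchanged)
CL_new/CL_old = 0.0185 + 2.016 + 0.27 = 2.3045.
Steady-state plasma level ∝ 1/CL: new value = 67 / 2.3045 = 29 μmol/L.

29 μmol/L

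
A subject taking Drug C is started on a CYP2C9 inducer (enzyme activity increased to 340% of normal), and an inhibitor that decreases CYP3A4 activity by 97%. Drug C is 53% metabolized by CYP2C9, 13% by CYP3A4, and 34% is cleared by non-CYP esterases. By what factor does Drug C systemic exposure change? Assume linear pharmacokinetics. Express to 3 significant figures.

0.466

CYP2C9: 0.53 × 3.4 = 1.802
CYP3A4: 0.13 × 0.03 = 0.0039
Other: 0.34 (unchanged)
New clearance relative to baseline: 1.802 + 0.0039 + 0.34 = 2.1459.
Because systemic exposure varies inversely with clearance, the combined effect is 1 / 2.1459 = 0.466.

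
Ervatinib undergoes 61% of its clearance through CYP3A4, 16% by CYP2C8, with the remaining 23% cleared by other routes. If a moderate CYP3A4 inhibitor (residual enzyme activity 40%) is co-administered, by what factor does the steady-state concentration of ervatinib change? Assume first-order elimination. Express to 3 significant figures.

The CYP3A4 pathway (61% of clearance) is reduced to 0.4× activity: 0.61 × 0.4 = 0.244.
CYP2C8 (16%) and the residual 23% are unaffected.
New clearance relative to baseline: 0.244 + 0.16 + 0.23 = 0.634.
Steady-state concentration ratio = CL_old/CL_new = 1 / 0.634 = 1.58.

1.58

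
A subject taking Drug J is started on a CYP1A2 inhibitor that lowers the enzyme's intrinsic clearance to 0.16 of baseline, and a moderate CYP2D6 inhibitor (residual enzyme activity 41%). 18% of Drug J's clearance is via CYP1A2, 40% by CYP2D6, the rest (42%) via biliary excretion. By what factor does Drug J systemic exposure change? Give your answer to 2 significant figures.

The CYP1A2 pathway (18% of clearance) drops to 0.16× activity: 0.18 × 0.16 = 0.0288.
The CYP2D6 pathway (40% of clearance) drops to 0.41× activity: 0.4 × 0.41 = 0.164.
The remaining 42% of clearance is unaffected.
CL_new/CL_old = 0.0288 + 0.164 + 0.42 = 0.6128.
Systemic exposure ∝ 1/CL: fold-change = 1 / 0.6128 = 1.6.

1.6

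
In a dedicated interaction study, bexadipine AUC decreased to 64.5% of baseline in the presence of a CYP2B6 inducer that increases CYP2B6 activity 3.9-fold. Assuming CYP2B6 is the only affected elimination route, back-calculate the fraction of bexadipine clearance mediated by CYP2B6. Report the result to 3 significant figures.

Call the CYP2B6 fraction fm. After the interaction, CL_new/CL_old = fm × 3.9 + (1 − fm).
AUC ratio = 1 / (new CL fraction), so new CL fraction = 1 / 0.645 = 1.55.
fm × 3.9 + 1 − fm = 1.55  ⇒  fm × (3.9 − 1) = 0.5504  ⇒  fm = 0.190.

0.190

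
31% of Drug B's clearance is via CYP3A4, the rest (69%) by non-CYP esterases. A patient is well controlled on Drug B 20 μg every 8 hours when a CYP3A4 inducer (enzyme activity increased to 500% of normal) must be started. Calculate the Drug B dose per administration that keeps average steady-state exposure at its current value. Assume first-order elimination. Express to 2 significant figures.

The CYP3A4 pathway (31% of clearance) is boosted to 5× activity: 0.31 × 5 = 1.55.
The remaining 69% of clearance is unaffected.
New clearance relative to baseline: 1.55 + 0.69 = 2.24.
Css,avg = (dose rate)/CL, so holding Css fixed requires dose ∝ CL: 20 × 2.24 = 45 μg.

45 μg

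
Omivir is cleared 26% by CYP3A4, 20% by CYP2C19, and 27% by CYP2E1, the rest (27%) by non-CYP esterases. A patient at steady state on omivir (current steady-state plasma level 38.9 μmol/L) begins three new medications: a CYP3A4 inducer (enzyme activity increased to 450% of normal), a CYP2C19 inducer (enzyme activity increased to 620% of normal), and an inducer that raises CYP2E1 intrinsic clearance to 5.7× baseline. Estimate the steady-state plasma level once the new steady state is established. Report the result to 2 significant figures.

The CYP3A4 pathway (26% of clearance) rises to 4.5× activity: 0.26 × 4.5 = 1.17.
The CYP2C19 pathway (20% of clearance) increases to 6.2× activity: 0.2 × 6.2 = 1.24.
The CYP2E1 pathway (27% of clearance) is boosted to 5.7× activity: 0.27 × 5.7 = 1.539.
Non-CYP routes (27%) are unchanged.
New clearance relative to baseline: 1.17 + 1.24 + 1.539 + 0.27 = 4.219.
New steady-state plasma level = 38.9 / 4.219 = 9.2 μmol/L (concentration scales inversely with clearance).

9.2 μmol/L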